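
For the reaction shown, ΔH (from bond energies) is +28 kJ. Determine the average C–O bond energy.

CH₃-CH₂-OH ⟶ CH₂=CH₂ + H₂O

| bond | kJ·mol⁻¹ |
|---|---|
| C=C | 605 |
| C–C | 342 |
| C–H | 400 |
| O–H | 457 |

Let D be the C–O bond energy.
Σ(broken) = 1×342 + 5×400 + 1×D + 1×457 = 2799 + D
Σ(formed) = 4×400 + 1×605 + 2×457 = 3119
ΔH = Σ(broken) − Σ(formed) = (2799 + D) − (3119) = −320 + D
Setting this equal to +28 kJ gives D = 348 kJ/mol.

D(C–O) ≈ 348 kJ/mol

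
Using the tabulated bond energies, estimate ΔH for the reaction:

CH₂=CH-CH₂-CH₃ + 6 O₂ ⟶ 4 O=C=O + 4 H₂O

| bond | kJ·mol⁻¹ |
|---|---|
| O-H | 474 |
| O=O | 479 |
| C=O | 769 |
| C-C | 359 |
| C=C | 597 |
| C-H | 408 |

ΔH ≈ −2491 kJ

Bonds broken (reactants):
  C-C: 2 × 359 = 718
  C-H: 8 × 408 = 3264
  C=C: 1 × 597 = 597
  O=O: 6 × 479 = 2874
  Σ(broken) = 7453 kJ
Bonds formed (products):
  C=O: 8 × 769 = 6152
  O-H: 8 × 474 = 3792
  Σ(formed) = 9944 kJ
ΔH = Σ(broken) − Σ(formed) = 7453 − 9944 = −2491 kJ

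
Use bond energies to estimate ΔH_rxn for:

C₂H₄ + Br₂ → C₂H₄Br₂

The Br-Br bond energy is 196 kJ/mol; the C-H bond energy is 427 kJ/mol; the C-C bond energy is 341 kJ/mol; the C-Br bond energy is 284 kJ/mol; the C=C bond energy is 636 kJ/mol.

Bonds broken (reactants):
  Br-Br: 1 × 196 = 196
  C-H: 4 × 427 = 1708
  C=C: 1 × 636 = 636
  Σ(broken) = 2540 kJ
Bonds formed (products):
  C-Br: 2 × 284 = 568
  C-C: 1 × 341 = 341
  C-H: 4 × 427 = 1708
  Σ(formed) = 2617 kJ
ΔH = Σ(broken) − Σ(formed) = 2540 − 2617 = −77 kJ

ΔH ≈ −77 kJ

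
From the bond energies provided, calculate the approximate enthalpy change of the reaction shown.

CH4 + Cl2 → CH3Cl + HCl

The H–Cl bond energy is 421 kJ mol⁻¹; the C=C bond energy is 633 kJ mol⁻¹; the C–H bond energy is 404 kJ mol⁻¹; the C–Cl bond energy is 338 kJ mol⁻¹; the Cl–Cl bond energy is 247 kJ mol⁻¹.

Bonds broken (reactants):
  C–H: 4 × 404 = 1616
  Cl–Cl: 1 × 247 = 247
  Σ(broken) = 1863 kJ
Bonds formed (products):
  C–Cl: 1 × 338 = 338
  C–H: 3 × 404 = 1212
  H–Cl: 1 × 421 = 421
  Σ(formed) = 1971 kJ
ΔH = Σ(broken) − Σ(formed) = 1863 − 1971 = −108 kJ

ΔH ≈ −108 kJ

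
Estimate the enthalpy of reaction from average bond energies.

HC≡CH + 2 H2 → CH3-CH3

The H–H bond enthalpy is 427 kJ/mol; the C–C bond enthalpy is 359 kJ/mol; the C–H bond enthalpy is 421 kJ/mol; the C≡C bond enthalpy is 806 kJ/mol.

Bonds broken (reactants):
  C≡C: 1 × 806 = 806
  C–H: 2 × 421 = 842
  H–H: 2 × 427 = 854
  Σ(broken) = 2502 kJ
Bonds formed (products):
  C–C: 1 × 359 = 359
  C–H: 6 × 421 = 2526
  Σ(formed) = 2885 kJ
ΔH = Σ(broken) − Σ(formed) = 2502 − 2885 = −383 kJ

ΔH ≈ −383 kJ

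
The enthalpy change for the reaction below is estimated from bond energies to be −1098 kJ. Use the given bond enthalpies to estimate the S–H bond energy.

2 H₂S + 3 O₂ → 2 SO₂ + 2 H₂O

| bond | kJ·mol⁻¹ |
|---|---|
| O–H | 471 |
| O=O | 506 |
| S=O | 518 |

D(S–H) ≈ 335 kJ/mol

Let D be the S–H bond energy.
Σ(broken) = 3×506 + 4×D = 1518 + 4D
Σ(formed) = 4×471 + 4×518 = 3956
ΔH = Σ(broken) − Σ(formed) = (1518 + 4D) − (3956) = −2438 + 4D
Setting this equal to −1098 kJ gives 4D = 1340, so D = 335 kJ/mol.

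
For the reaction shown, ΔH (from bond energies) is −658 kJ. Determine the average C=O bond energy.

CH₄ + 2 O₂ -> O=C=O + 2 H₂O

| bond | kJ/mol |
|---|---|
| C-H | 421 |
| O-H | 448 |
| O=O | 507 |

Let D be the C=O bond energy.
Σ(broken) = 4×421 + 2×507 = 2698
Σ(formed) = 2×D + 4×448 = 1792 + 2D
ΔH = Σ(broken) − Σ(formed) = (2698) − (1792 + 2D) = +906 − 2D
Setting this equal to −658 kJ gives 2D = 1564, so D = 782 kJ/mol.

D(C=O) ≈ 782 kJ/mol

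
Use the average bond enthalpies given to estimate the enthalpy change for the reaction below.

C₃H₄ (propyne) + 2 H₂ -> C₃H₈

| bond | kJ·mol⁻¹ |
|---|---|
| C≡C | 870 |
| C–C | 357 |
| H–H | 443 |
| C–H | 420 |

ΔH ≈ −281 kJ

Bonds broken (reactants):
  C≡C: 1 × 870 = 870
  C–C: 1 × 357 = 357
  C–H: 4 × 420 = 1680
  H–H: 2 × 443 = 886
  Σ(broken) = 3793 kJ
Bonds formed (products):
  C–C: 2 × 357 = 714
  C–H: 8 × 420 = 3360
  Σ(formed) = 4074 kJ
ΔH = Σ(broken) − Σ(formed) = 3793 − 4074 = −281 kJ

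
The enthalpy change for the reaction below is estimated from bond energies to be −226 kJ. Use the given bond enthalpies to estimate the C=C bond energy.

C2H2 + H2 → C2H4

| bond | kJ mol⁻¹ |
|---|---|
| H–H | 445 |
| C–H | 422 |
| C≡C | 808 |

D(C=C) ≈ 635 kJ/mol

Let D be the C=C bond energy.
Σ(broken) = 1×808 + 2×422 + 1×445 = 2097
Σ(formed) = 4×422 + 1×D = 1688 + D
ΔH = Σ(broken) − Σ(formed) = (2097) − (1688 + D) = +409 − D
Setting this equal to −226 kJ gives D = 635 kJ/mol.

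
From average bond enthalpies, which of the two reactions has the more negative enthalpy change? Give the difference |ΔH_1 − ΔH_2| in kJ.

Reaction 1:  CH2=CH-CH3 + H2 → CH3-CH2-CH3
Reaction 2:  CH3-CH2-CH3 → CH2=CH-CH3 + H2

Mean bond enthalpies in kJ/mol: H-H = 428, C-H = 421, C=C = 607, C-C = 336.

Reaction 1, by 286 kJ

Reaction 1:
  Bonds broken (reactants):
    C-C: 1 × 336 = 336
    C-H: 6 × 421 = 2526
    C=C: 1 × 607 = 607
    H-H: 1 × 428 = 428
    Σ(broken) = 3897 kJ
  Bonds formed (products):
    C-C: 2 × 336 = 672
    C-H: 8 × 421 = 3368
    Σ(formed) = 4040 kJ
  ΔH_1 = 3897 − 4040 = −143 kJ
Reaction 2:
  Bonds broken (reactants):
    C-C: 2 × 336 = 672
    C-H: 8 × 421 = 3368
    Σ(broken) = 4040 kJ
  Bonds formed (products):
    C-C: 1 × 336 = 336
    C-H: 6 × 421 = 2526
    C=C: 1 × 607 = 607
    H-H: 1 × 428 = 428
    Σ(formed) = 3897 kJ
  ΔH_2 = 4040 − 3897 = +143 kJ
ΔH_1 − ΔH_2 = −286 kJ, so reaction 1 has the more negative ΔH; |ΔH_1 − ΔH_2| = 286 kJ.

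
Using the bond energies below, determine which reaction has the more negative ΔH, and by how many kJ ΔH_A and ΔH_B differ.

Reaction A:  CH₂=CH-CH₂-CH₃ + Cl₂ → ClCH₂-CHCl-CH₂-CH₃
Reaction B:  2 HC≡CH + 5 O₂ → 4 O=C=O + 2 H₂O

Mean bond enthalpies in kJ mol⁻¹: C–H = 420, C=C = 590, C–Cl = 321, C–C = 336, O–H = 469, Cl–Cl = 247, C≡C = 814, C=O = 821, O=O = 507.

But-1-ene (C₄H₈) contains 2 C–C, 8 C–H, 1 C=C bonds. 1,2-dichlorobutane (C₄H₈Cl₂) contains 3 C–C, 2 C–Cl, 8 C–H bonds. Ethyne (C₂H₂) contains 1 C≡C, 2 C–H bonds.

Reaction B, by 2460 kJ

Reaction A:
  Bonds broken (reactants):
    C–C: 2 × 336 = 672
    C–H: 8 × 420 = 3360
    C=C: 1 × 590 = 590
    Cl–Cl: 1 × 247 = 247
    Σ(broken) = 4869 kJ
  Bonds formed (products):
    C–C: 3 × 336 = 1008
    C–Cl: 2 × 321 = 642
    C–H: 8 × 420 = 3360
    Σ(formed) = 5010 kJ
  ΔH_A = 4869 − 5010 = −141 kJ
Reaction B:
  Bonds broken (reactants):
    C≡C: 2 × 814 = 1628
    C–H: 4 × 420 = 1680
    O=O: 5 × 507 = 2535
    Σ(broken) = 5843 kJ
  Bonds formed (products):
    C=O: 8 × 821 = 6568
    O–H: 4 × 469 = 1876
    Σ(formed) = 8444 kJ
  ΔH_B = 5843 − 8444 = −2601 kJ
ΔH_A − ΔH_B = +2460 kJ, so reaction B has the more negative ΔH; |ΔH_A − ΔH_B| = 2460 kJ.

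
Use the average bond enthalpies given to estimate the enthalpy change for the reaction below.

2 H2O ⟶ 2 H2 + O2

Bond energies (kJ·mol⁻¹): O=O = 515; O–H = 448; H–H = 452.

ΔH ≈ +373 kJ

Bonds broken (reactants):
  O–H: 4 × 448 = 1792
  Σ(broken) = 1792 kJ
Bonds formed (products):
  H–H: 2 × 452 = 904
  O=O: 1 × 515 = 515
  Σ(formed) = 1419 kJ
ΔH = Σ(broken) − Σ(formed) = 1792 − 1419 = +373 kJ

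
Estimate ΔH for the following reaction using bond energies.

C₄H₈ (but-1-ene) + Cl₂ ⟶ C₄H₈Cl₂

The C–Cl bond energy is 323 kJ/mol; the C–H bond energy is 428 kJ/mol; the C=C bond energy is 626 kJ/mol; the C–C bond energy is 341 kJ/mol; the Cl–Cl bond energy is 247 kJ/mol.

Bonds broken (reactants):
  C–C: 2 × 341 = 682
  C–H: 8 × 428 = 3424
  C=C: 1 × 626 = 626
  Cl–Cl: 1 × 247 = 247
  Σ(broken) = 4979 kJ
Bonds formed (products):
  C–C: 3 × 341 = 1023
  C–Cl: 2 × 323 = 646
  C–H: 8 × 428 = 3424
  Σ(formed) = 5093 kJ
ΔH = Σ(broken) − Σ(formed) = 4979 − 5093 = −114 kJ

ΔH ≈ −114 kJ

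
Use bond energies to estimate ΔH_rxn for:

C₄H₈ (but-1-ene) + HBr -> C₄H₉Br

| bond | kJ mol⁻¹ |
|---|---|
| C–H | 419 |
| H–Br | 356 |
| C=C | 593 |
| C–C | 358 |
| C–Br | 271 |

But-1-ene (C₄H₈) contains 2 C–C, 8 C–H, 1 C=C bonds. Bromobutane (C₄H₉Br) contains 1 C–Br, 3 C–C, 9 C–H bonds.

Bonds broken (reactants):
  C–C: 2 × 358 = 716
  C–H: 8 × 419 = 3352
  C=C: 1 × 593 = 593
  H–Br: 1 × 356 = 356
  Σ(broken) = 5017 kJ
Bonds formed (products):
  C–Br: 1 × 271 = 271
  C–C: 3 × 358 = 1074
  C–H: 9 × 419 = 3771
  Σ(formed) = 5116 kJ
ΔH = Σ(broken) − Σ(formed) = 5017 − 5116 = −99 kJ

ΔH ≈ −99 kJ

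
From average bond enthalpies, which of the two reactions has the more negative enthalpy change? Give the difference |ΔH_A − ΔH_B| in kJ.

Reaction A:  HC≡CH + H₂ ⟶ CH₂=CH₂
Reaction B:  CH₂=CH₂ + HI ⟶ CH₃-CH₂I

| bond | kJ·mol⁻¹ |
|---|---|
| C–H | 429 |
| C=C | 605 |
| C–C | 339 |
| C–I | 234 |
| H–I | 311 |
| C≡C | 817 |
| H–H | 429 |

Reaction A, by 131 kJ

Reaction A:
  Bonds broken (reactants):
    C≡C: 1 × 817 = 817
    C–H: 2 × 429 = 858
    H–H: 1 × 429 = 429
    Σ(broken) = 2104 kJ
  Bonds formed (products):
    C–H: 4 × 429 = 1716
    C=C: 1 × 605 = 605
    Σ(formed) = 2321 kJ
  ΔH_A = 2104 − 2321 = −217 kJ
Reaction B:
  Bonds broken (reactants):
    C–H: 4 × 429 = 1716
    C=C: 1 × 605 = 605
    H–I: 1 × 311 = 311
    Σ(broken) = 2632 kJ
  Bonds formed (products):
    C–C: 1 × 339 = 339
    C–H: 5 × 429 = 2145
    C–I: 1 × 234 = 234
    Σ(formed) = 2718 kJ
  ΔH_B = 2632 − 2718 = −86 kJ
ΔH_A − ΔH_B = −131 kJ, so reaction A has the more negative ΔH; |ΔH_A − ΔH_B| = 131 kJ.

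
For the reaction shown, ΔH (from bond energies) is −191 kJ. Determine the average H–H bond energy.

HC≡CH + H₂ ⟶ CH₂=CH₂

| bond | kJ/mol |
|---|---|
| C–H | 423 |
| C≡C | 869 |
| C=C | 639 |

D(H–H) ≈ 425 kJ/mol

Let D be the H–H bond energy.
Σ(broken) = 1×869 + 2×423 + 1×D = 1715 + D
Σ(formed) = 4×423 + 1×639 = 2331
ΔH = Σ(broken) − Σ(formed) = (1715 + D) − (2331) = −616 + D
Setting this equal to −191 kJ gives D = 425 kJ/mol.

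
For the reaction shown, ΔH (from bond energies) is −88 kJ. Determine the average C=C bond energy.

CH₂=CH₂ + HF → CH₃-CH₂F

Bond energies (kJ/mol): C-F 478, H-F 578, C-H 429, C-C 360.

D(C=C) ≈ 601 kJ/mol

Let D be the C=C bond energy.
Σ(broken) = 4×429 + 1×D + 1×578 = 2294 + D
Σ(formed) = 1×360 + 1×478 + 5×429 = 2983
ΔH = Σ(broken) − Σ(formed) = (2294 + D) − (2983) = −689 + D
Setting this equal to −88 kJ gives D = 601 kJ/mol.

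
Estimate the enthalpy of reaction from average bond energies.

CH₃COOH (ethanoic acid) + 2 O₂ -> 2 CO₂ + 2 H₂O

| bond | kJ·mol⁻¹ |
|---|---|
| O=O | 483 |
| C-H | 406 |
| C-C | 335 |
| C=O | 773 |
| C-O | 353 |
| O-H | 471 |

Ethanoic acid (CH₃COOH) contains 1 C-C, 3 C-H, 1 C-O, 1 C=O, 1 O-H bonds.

Bonds broken (reactants):
  C-C: 1 × 335 = 335
  C-H: 3 × 406 = 1218
  C-O: 1 × 353 = 353
  C=O: 1 × 773 = 773
  O-H: 1 × 471 = 471
  O=O: 2 × 483 = 966
  Σ(broken) = 4116 kJ
Bonds formed (products):
  C=O: 4 × 773 = 3092
  O-H: 4 × 471 = 1884
  Σ(formed) = 4976 kJ
ΔH = Σ(broken) − Σ(formed) = 4116 − 4976 = −860 kJ

ΔH ≈ −860 kJ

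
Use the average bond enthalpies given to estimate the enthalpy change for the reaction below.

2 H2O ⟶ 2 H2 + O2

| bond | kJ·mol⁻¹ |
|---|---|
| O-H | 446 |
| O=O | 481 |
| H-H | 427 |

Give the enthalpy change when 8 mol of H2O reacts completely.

ΔH = +1796 kJ

Bonds broken (reactants):
  O-H: 4 × 446 = 1784
  Σ(broken) = 1784 kJ
Bonds formed (products):
  H-H: 2 × 427 = 854
  O=O: 1 × 481 = 481
  Σ(formed) = 1335 kJ
ΔH = Σ(broken) − Σ(formed) = 1784 − 1335 = +449 kJ
For 4× the reaction as written: 4 × (+449) = +1796 kJ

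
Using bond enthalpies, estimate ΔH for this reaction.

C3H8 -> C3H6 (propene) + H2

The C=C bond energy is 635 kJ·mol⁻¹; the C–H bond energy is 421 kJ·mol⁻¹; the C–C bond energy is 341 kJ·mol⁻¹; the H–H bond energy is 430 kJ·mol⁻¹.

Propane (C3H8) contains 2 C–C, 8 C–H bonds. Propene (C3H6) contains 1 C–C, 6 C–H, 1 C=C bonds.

Bonds broken (reactants):
  C–C: 2 × 341 = 682
  C–H: 8 × 421 = 3368
  Σ(broken) = 4050 kJ
Bonds formed (products):
  C–C: 1 × 341 = 341
  C–H: 6 × 421 = 2526
  C=C: 1 × 635 = 635
  H–H: 1 × 430 = 430
  Σ(formed) = 3932 kJ
ΔH = Σ(broken) − Σ(formed) = 4050 − 3932 = +118 kJ

ΔH ≈ +118 kJ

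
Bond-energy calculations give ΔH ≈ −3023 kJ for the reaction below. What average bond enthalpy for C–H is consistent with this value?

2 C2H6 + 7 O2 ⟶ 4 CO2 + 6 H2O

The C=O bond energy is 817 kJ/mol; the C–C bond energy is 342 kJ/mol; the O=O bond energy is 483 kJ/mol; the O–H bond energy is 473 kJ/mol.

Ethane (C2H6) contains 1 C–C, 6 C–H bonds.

D(C–H) ≈ 427 kJ/mol

Let D be the C–H bond energy.
Σ(broken) = 2×342 + 12×D + 7×483 = 4065 + 12D
Σ(formed) = 8×817 + 12×473 = 12212
ΔH = Σ(broken) − Σ(formed) = (4065 + 12D) − (12212) = −8147 + 12D
Setting this equal to −3023 kJ gives 12D = 5124, so D = 427 kJ/mol.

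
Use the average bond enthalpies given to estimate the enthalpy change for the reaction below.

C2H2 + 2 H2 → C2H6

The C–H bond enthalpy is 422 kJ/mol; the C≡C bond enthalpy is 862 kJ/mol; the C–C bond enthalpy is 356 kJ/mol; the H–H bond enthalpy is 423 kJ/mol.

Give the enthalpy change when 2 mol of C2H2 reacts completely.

ΔH = −672 kJ

Bonds broken (reactants):
  C≡C: 1 × 862 = 862
  C–H: 2 × 422 = 844
  H–H: 2 × 423 = 846
  Σ(broken) = 2552 kJ
Bonds formed (products):
  C–C: 1 × 356 = 356
  C–H: 6 × 422 = 2532
  Σ(formed) = 2888 kJ
ΔH = Σ(broken) − Σ(formed) = 2552 − 2888 = −336 kJ
For 2× the reaction as written: 2 × (−336) = −672 kJ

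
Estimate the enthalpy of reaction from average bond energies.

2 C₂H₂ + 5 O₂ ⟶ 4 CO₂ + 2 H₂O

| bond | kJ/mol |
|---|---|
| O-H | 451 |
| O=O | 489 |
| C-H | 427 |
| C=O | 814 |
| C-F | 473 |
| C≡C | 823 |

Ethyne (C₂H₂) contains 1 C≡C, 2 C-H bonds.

Bonds broken (reactants):
  C≡C: 2 × 823 = 1646
  C-H: 4 × 427 = 1708
  O=O: 5 × 489 = 2445
  Σ(broken) = 5799 kJ
Bonds formed (products):
  C=O: 8 × 814 = 6512
  O-H: 4 × 451 = 1804
  Σ(formed) = 8316 kJ
ΔH = Σ(broken) − Σ(formed) = 5799 − 8316 = −2517 kJ

ΔH ≈ −2517 kJ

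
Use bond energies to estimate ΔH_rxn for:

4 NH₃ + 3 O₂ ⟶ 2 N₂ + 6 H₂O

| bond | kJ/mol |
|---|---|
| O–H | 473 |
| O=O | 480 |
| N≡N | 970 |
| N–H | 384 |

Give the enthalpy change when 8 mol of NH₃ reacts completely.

ΔH = −3136 kJ

Bonds broken (reactants):
  N–H: 12 × 384 = 4608
  O=O: 3 × 480 = 1440
  Σ(broken) = 6048 kJ
Bonds formed (products):
  N≡N: 2 × 970 = 1940
  O–H: 12 × 473 = 5676
  Σ(formed) = 7616 kJ
ΔH = Σ(broken) − Σ(formed) = 6048 − 7616 = −1568 kJ
For 2× the reaction as written: 2 × (−1568) = −3136 kJ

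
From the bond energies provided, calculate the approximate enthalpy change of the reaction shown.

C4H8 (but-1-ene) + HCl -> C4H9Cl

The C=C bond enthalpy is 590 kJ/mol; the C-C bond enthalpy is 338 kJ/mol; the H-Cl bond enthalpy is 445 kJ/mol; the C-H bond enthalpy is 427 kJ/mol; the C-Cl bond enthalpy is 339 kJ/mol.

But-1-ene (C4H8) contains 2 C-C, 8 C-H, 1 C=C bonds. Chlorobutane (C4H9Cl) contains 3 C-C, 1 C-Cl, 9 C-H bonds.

Bonds broken (reactants):
  C-C: 2 × 338 = 676
  C-H: 8 × 427 = 3416
  C=C: 1 × 590 = 590
  H-Cl: 1 × 445 = 445
  Σ(broken) = 5127 kJ
Bonds formed (products):
  C-C: 3 × 338 = 1014
  C-Cl: 1 × 339 = 339
  C-H: 9 × 427 = 3843
  Σ(formed) = 5196 kJ
ΔH = Σ(broken) − Σ(formed) = 5127 − 5196 = −69 kJ

ΔH ≈ −69 kJ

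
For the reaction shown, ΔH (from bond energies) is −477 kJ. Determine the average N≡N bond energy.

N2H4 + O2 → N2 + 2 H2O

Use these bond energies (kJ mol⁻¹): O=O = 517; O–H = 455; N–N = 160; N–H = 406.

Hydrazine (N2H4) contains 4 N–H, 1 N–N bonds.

D(N≡N) ≈ 958 kJ/mol

Let D be the N≡N bond energy.
Σ(broken) = 4×406 + 1×160 + 1×517 = 2301
Σ(formed) = 1×D + 4×455 = 1820 + D
ΔH = Σ(broken) − Σ(formed) = (2301) − (1820 + D) = +481 − D
Setting this equal to −477 kJ gives D = 958 kJ/mol.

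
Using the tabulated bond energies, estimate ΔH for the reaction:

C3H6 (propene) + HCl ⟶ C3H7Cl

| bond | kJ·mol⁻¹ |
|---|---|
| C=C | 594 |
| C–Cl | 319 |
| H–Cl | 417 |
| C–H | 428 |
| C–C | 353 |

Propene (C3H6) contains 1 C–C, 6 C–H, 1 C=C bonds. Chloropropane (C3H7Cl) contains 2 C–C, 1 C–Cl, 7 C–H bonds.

ΔH ≈ −89 kJ

Bonds broken (reactants):
  C–C: 1 × 353 = 353
  C–H: 6 × 428 = 2568
  C=C: 1 × 594 = 594
  H–Cl: 1 × 417 = 417
  Σ(broken) = 3932 kJ
Bonds formed (products):
  C–C: 2 × 353 = 706
  C–Cl: 1 × 319 = 319
  C–H: 7 × 428 = 2996
  Σ(formed) = 4021 kJ
ΔH = Σ(broken) − Σ(formed) = 3932 − 4021 = −89 kJ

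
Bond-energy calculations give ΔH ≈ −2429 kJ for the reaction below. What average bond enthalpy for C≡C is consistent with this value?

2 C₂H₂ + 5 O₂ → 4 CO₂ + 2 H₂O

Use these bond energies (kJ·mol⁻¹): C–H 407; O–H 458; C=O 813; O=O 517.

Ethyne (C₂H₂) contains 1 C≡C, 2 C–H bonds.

Let D be the C≡C bond energy.
Σ(broken) = 2×D + 4×407 + 5×517 = 4213 + 2D
Σ(formed) = 8×813 + 4×458 = 8336
ΔH = Σ(broken) − Σ(formed) = (4213 + 2D) − (8336) = −4123 + 2D
Setting this equal to −2429 kJ gives 2D = 1694, so D = 847 kJ/mol.

D(C≡C) ≈ 847 kJ/mol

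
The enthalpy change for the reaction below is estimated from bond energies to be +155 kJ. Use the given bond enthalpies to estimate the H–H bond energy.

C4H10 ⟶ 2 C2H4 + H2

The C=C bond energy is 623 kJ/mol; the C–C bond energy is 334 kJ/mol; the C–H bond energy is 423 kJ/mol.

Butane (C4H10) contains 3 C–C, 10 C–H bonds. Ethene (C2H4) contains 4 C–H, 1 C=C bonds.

D(H–H) ≈ 447 kJ/mol

Let D be the H–H bond energy.
Σ(broken) = 3×334 + 10×423 = 5232
Σ(formed) = 8×423 + 2×623 + 1×D = 4630 + D
ΔH = Σ(broken) − Σ(formed) = (5232) − (4630 + D) = +602 − D
Setting this equal to +155 kJ gives D = 447 kJ/mol.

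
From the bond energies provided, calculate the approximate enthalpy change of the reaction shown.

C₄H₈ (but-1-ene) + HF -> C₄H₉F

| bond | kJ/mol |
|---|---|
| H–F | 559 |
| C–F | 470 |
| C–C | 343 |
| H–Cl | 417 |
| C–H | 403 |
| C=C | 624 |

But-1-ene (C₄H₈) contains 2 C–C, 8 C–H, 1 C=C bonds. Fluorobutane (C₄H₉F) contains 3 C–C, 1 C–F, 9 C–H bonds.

ΔH ≈ −33 kJ

Bonds broken (reactants):
  C–C: 2 × 343 = 686
  C–H: 8 × 403 = 3224
  C=C: 1 × 624 = 624
  H–F: 1 × 559 = 559
  Σ(broken) = 5093 kJ
Bonds formed (products):
  C–C: 3 × 343 = 1029
  C–F: 1 × 470 = 470
  C–H: 9 × 403 = 3627
  Σ(formed) = 5126 kJ
ΔH = Σ(broken) − Σ(formed) = 5093 − 5126 = −33 kJ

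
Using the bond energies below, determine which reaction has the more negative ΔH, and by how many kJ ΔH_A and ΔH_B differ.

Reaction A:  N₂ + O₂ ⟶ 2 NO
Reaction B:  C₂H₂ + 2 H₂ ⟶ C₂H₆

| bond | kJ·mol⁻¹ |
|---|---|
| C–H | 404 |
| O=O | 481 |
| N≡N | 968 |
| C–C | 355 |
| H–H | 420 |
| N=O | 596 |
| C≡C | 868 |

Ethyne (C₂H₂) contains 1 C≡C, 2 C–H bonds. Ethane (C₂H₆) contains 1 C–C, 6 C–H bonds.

Reaction A:
  Bonds broken (reactants):
    N≡N: 1 × 968 = 968
    O=O: 1 × 481 = 481
    Σ(broken) = 1449 kJ
  Bonds formed (products):
    N=O: 2 × 596 = 1192
    Σ(formed) = 1192 kJ
  ΔH_A = 1449 − 1192 = +257 kJ
Reaction B:
  Bonds broken (reactants):
    C≡C: 1 × 868 = 868
    C–H: 2 × 404 = 808
    H–H: 2 × 420 = 840
    Σ(broken) = 2516 kJ
  Bonds formed (products):
    C–C: 1 × 355 = 355
    C–H: 6 × 404 = 2424
    Σ(formed) = 2779 kJ
  ΔH_B = 2516 − 2779 = −263 kJ
ΔH_A − ΔH_B = +520 kJ, so reaction B has the more negative ΔH; |ΔH_A − ΔH_B| = 520 kJ.

Reaction B, by 520 kJ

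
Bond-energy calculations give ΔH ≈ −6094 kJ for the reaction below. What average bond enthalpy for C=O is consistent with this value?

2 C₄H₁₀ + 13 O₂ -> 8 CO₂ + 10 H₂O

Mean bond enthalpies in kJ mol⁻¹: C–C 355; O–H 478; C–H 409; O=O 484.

D(C=O) ≈ 821 kJ/mol

Let D be the C=O bond energy.
Σ(broken) = 6×355 + 20×409 + 13×484 = 16602
Σ(formed) = 16×D + 20×478 = 9560 + 16D
ΔH = Σ(broken) − Σ(formed) = (16602) − (9560 + 16D) = +7042 − 16D
Setting this equal to −6094 kJ gives 16D = 13136, so D = 821 kJ/mol.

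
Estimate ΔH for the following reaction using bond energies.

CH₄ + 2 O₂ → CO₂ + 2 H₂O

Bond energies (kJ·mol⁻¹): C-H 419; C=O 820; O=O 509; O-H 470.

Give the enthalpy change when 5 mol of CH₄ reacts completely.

ΔH = −4130 kJ

Bonds broken (reactants):
  C-H: 4 × 419 = 1676
  O=O: 2 × 509 = 1018
  Σ(broken) = 2694 kJ
Bonds formed (products):
  C=O: 2 × 820 = 1640
  O-H: 4 × 470 = 1880
  Σ(formed) = 3520 kJ
ΔH = Σ(broken) − Σ(formed) = 2694 − 3520 = −826 kJ
For 5× the reaction as written: 5 × (−826) = −4130 kJ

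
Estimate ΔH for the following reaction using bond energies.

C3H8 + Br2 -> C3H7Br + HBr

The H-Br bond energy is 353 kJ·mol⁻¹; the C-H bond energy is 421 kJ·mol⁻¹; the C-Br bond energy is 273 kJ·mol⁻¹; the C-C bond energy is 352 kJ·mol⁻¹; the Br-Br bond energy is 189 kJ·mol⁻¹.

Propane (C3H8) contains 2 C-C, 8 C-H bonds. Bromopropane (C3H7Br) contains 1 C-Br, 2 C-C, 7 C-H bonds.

Bonds broken (reactants):
  Br-Br: 1 × 189 = 189
  C-C: 2 × 352 = 704
  C-H: 8 × 421 = 3368
  Σ(broken) = 4261 kJ
Bonds formed (products):
  C-Br: 1 × 273 = 273
  C-C: 2 × 352 = 704
  C-H: 7 × 421 = 2947
  H-Br: 1 × 353 = 353
  Σ(formed) = 4277 kJ
ΔH = Σ(broken) − Σ(formed) = 4261 − 4277 = −16 kJ

ΔH ≈ −16 kJ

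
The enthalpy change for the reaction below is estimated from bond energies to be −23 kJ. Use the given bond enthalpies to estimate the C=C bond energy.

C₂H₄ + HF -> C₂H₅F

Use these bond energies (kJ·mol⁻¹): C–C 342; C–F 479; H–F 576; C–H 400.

Let D be the C=C bond energy.
Σ(broken) = 4×400 + 1×D + 1×576 = 2176 + D
Σ(formed) = 1×342 + 1×479 + 5×400 = 2821
ΔH = Σ(broken) − Σ(formed) = (2176 + D) − (2821) = −645 + D
Setting this equal to −23 kJ gives D = 622 kJ/mol.

D(C=C) ≈ 622 kJ/mol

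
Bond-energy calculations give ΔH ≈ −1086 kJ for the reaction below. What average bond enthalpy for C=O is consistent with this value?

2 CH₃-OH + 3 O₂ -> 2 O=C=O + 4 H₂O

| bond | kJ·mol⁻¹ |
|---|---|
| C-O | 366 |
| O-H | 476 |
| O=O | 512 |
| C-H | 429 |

Let D be the C=O bond energy.
Σ(broken) = 6×429 + 2×366 + 2×476 + 3×512 = 5794
Σ(formed) = 4×D + 8×476 = 3808 + 4D
ΔH = Σ(broken) − Σ(formed) = (5794) − (3808 + 4D) = +1986 − 4D
Setting this equal to −1086 kJ gives 4D = 3072, so D = 768 kJ/mol.

D(C=O) ≈ 768 kJ/mol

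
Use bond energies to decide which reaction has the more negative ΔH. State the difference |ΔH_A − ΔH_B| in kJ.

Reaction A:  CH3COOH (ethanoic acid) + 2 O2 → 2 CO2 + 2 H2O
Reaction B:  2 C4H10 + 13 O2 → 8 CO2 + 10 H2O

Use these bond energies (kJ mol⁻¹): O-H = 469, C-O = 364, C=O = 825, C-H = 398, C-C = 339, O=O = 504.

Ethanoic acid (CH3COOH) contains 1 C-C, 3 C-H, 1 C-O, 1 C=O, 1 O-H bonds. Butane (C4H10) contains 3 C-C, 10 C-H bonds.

Reaction B, by 5057 kJ

Reaction A:
  Bonds broken (reactants):
    C-C: 1 × 339 = 339
    C-H: 3 × 398 = 1194
    C-O: 1 × 364 = 364
    C=O: 1 × 825 = 825
    O-H: 1 × 469 = 469
    O=O: 2 × 504 = 1008
    Σ(broken) = 4199 kJ
  Bonds formed (products):
    C=O: 4 × 825 = 3300
    O-H: 4 × 469 = 1876
    Σ(formed) = 5176 kJ
  ΔH_A = 4199 − 5176 = −977 kJ
Reaction B:
  Bonds broken (reactants):
    C-C: 6 × 339 = 2034
    C-H: 20 × 398 = 7960
    O=O: 13 × 504 = 6552
    Σ(broken) = 16546 kJ
  Bonds formed (products):
    C=O: 16 × 825 = 13200
    O-H: 20 × 469 = 9380
    Σ(formed) = 22580 kJ
  ΔH_B = 16546 − 22580 = −6034 kJ
ΔH_A − ΔH_B = +5057 kJ, so reaction B has the more negative ΔH; |ΔH_A − ΔH_B| = 5057 kJ.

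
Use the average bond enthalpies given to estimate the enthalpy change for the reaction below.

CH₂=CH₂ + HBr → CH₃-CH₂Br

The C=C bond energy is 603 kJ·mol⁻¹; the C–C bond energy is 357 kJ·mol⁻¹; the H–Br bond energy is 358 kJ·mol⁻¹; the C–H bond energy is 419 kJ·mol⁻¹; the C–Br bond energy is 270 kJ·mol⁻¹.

ΔH ≈ −85 kJ

Bonds broken (reactants):
  C–H: 4 × 419 = 1676
  C=C: 1 × 603 = 603
  H–Br: 1 × 358 = 358
  Σ(broken) = 2637 kJ
Bonds formed (products):
  C–Br: 1 × 270 = 270
  C–C: 1 × 357 = 357
  C–H: 5 × 419 = 2095
  Σ(formed) = 2722 kJ
ΔH = Σ(broken) − Σ(formed) = 2637 − 2722 = −85 kJ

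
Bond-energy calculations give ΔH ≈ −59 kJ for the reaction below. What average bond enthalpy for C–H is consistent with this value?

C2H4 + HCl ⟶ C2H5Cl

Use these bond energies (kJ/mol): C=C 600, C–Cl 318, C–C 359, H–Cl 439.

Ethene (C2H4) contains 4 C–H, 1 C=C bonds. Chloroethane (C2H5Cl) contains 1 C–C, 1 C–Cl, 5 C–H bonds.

Let D be the C–H bond energy.
Σ(broken) = 4×D + 1×600 + 1×439 = 1039 + 4D
Σ(formed) = 1×359 + 1×318 + 5×D = 677 + 5D
ΔH = Σ(broken) − Σ(formed) = (1039 + 4D) − (677 + 5D) = +362 − D
Setting this equal to −59 kJ gives D = 421 kJ/mol.

D(C–H) ≈ 421 kJ/mol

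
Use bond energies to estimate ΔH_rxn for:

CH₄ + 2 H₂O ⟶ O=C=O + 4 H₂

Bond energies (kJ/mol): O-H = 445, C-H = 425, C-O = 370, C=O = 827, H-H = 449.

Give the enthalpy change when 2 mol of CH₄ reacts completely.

Bonds broken (reactants):
  C-H: 4 × 425 = 1700
  O-H: 4 × 445 = 1780
  Σ(broken) = 3480 kJ
Bonds formed (products):
  C=O: 2 × 827 = 1654
  H-H: 4 × 449 = 1796
  Σ(formed) = 3450 kJ
ΔH = Σ(broken) − Σ(formed) = 3480 − 3450 = +30 kJ
For 2× the reaction as written: 2 × (+30) = +60 kJ

ΔH = +60 kJ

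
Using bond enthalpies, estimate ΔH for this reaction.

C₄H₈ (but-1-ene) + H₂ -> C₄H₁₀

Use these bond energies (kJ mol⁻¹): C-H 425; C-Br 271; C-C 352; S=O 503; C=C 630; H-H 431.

ΔH ≈ −141 kJ

Bonds broken (reactants):
  C-C: 2 × 352 = 704
  C-H: 8 × 425 = 3400
  C=C: 1 × 630 = 630
  H-H: 1 × 431 = 431
  Σ(broken) = 5165 kJ
Bonds formed (products):
  C-C: 3 × 352 = 1056
  C-H: 10 × 425 = 4250
  Σ(formed) = 5306 kJ
ΔH = Σ(broken) − Σ(formed) = 5165 − 5306 = −141 kJ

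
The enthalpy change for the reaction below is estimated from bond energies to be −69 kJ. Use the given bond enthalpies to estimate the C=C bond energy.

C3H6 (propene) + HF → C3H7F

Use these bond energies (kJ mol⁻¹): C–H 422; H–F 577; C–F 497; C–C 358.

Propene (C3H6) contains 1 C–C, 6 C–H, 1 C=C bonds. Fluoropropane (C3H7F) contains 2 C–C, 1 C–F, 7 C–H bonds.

Let D be the C=C bond energy.
Σ(broken) = 1×358 + 6×422 + 1×D + 1×577 = 3467 + D
Σ(formed) = 2×358 + 1×497 + 7×422 = 4167
ΔH = Σ(broken) − Σ(formed) = (3467 + D) − (4167) = −700 + D
Setting this equal to −69 kJ gives D = 631 kJ/mol.

D(C=C) ≈ 631 kJ/mol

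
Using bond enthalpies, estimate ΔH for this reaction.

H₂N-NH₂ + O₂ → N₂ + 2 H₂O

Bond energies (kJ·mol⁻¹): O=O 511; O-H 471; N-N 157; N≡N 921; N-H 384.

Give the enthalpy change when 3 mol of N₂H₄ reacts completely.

ΔH = −1803 kJ

Bonds broken (reactants):
  N-H: 4 × 384 = 1536
  N-N: 1 × 157 = 157
  O=O: 1 × 511 = 511
  Σ(broken) = 2204 kJ
Bonds formed (products):
  N≡N: 1 × 921 = 921
  O-H: 4 × 471 = 1884
  Σ(formed) = 2805 kJ
ΔH = Σ(broken) − Σ(formed) = 2204 − 2805 = −601 kJ
For 3× the reaction as written: 3 × (−601) = −1803 kJ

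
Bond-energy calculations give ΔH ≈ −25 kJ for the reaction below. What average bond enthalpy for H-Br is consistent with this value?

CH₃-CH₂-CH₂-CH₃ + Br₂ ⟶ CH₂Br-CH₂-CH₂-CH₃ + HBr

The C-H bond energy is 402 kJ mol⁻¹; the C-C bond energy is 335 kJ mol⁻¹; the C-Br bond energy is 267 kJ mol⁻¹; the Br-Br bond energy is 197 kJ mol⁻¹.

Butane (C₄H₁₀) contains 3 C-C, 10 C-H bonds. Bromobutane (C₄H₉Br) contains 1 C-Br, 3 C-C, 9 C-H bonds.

D(H-Br) ≈ 357 kJ/mol

Let D be the H-Br bond energy.
Σ(broken) = 1×197 + 3×335 + 10×402 = 5222
Σ(formed) = 1×267 + 3×335 + 9×402 + 1×D = 4890 + D
ΔH = Σ(broken) − Σ(formed) = (5222) − (4890 + D) = +332 − D
Setting this equal to −25 kJ gives D = 357 kJ/mol.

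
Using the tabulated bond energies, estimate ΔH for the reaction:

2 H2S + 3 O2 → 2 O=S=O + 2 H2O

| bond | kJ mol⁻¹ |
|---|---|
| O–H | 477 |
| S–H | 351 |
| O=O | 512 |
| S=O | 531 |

ΔH ≈ −1092 kJ

Bonds broken (reactants):
  O=O: 3 × 512 = 1536
  S–H: 4 × 351 = 1404
  Σ(broken) = 2940 kJ
Bonds formed (products):
  O–H: 4 × 477 = 1908
  S=O: 4 × 531 = 2124
  Σ(formed) = 4032 kJ
ΔH = Σ(broken) − Σ(formed) = 2940 − 4032 = −1092 kJ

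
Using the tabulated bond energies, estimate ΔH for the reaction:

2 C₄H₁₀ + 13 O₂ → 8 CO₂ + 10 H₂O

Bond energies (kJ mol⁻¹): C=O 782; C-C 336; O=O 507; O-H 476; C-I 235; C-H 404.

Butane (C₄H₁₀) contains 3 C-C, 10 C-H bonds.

Bonds broken (reactants):
  C-C: 6 × 336 = 2016
  C-H: 20 × 404 = 8080
  O=O: 13 × 507 = 6591
  Σ(broken) = 16687 kJ
Bonds formed (products):
  C=O: 16 × 782 = 12512
  O-H: 20 × 476 = 9520
  Σ(formed) = 22032 kJ
ΔH = Σ(broken) − Σ(formed) = 16687 − 22032 = −5345 kJ

ΔH ≈ −5345 kJ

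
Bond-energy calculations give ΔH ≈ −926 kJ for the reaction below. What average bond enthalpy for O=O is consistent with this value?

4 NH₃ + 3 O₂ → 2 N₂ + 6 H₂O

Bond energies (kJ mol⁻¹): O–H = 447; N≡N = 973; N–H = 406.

Let D be the O=O bond energy.
Σ(broken) = 12×406 + 3×D = 4872 + 3D
Σ(formed) = 2×973 + 12×447 = 7310
ΔH = Σ(broken) − Σ(formed) = (4872 + 3D) − (7310) = −2438 + 3D
Setting this equal to −926 kJ gives 3D = 1512, so D = 504 kJ/mol.

D(O=O) ≈ 504 kJ/mol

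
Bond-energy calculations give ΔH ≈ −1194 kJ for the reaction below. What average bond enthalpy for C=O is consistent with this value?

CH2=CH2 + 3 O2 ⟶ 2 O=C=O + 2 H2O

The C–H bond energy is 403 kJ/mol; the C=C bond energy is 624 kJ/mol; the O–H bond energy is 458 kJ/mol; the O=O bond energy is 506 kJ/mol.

D(C=O) ≈ 779 kJ/mol

Let D be the C=O bond energy.
Σ(broken) = 4×403 + 1×624 + 3×506 = 3754
Σ(formed) = 4×D + 4×458 = 1832 + 4D
ΔH = Σ(broken) − Σ(formed) = (3754) − (1832 + 4D) = +1922 − 4D
Setting this equal to −1194 kJ gives 4D = 3116, so D = 779 kJ/mol.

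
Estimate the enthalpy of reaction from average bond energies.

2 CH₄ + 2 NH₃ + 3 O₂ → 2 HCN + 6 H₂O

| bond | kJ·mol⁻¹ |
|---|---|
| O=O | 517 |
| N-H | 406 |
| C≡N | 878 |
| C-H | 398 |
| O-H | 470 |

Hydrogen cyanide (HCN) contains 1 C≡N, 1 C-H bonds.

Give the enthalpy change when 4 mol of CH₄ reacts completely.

Bonds broken (reactants):
  C-H: 8 × 398 = 3184
  N-H: 6 × 406 = 2436
  O=O: 3 × 517 = 1551
  Σ(broken) = 7171 kJ
Bonds formed (products):
  C≡N: 2 × 878 = 1756
  C-H: 2 × 398 = 796
  O-H: 12 × 470 = 5640
  Σ(formed) = 8192 kJ
ΔH = Σ(broken) − Σ(formed) = 7171 − 8192 = −1021 kJ
For 2× the reaction as written: 2 × (−1021) = −2042 kJ

ΔH = −2042 kJ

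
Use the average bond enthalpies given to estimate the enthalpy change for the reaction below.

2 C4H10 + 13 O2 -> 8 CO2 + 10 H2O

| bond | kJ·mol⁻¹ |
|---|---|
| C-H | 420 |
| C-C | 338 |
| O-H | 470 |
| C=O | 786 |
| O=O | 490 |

ΔH ≈ −5178 kJ

Bonds broken (reactants):
  C-C: 6 × 338 = 2028
  C-H: 20 × 420 = 8400
  O=O: 13 × 490 = 6370
  Σ(broken) = 16798 kJ
Bonds formed (products):
  C=O: 16 × 786 = 12576
  O-H: 20 × 470 = 9400
  Σ(formed) = 21976 kJ
ΔH = Σ(broken) − Σ(formed) = 16798 − 21976 = −5178 kJ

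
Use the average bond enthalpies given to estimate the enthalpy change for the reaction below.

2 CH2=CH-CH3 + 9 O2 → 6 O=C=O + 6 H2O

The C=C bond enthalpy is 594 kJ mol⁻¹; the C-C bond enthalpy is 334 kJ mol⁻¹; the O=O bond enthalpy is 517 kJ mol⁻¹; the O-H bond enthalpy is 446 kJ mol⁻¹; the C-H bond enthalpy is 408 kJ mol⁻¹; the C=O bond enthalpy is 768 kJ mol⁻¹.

Bonds broken (reactants):
  C-C: 2 × 334 = 668
  C-H: 12 × 408 = 4896
  C=C: 2 × 594 = 1188
  O=O: 9 × 517 = 4653
  Σ(broken) = 11405 kJ
Bonds formed (products):
  C=O: 12 × 768 = 9216
  O-H: 12 × 446 = 5352
  Σ(formed) = 14568 kJ
ΔH = Σ(broken) − Σ(formed) = 11405 − 14568 = −3163 kJ

ΔH ≈ −3163 kJ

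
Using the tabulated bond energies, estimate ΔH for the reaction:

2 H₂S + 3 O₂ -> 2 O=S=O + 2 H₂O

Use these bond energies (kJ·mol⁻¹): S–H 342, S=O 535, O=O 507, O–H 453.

Bonds broken (reactants):
  O=O: 3 × 507 = 1521
  S–H: 4 × 342 = 1368
  Σ(broken) = 2889 kJ
Bonds formed (products):
  O–H: 4 × 453 = 1812
  S=O: 4 × 535 = 2140
  Σ(formed) = 3952 kJ
ΔH = Σ(broken) − Σ(formed) = 2889 − 3952 = −1063 kJ

ΔH ≈ −1063 kJ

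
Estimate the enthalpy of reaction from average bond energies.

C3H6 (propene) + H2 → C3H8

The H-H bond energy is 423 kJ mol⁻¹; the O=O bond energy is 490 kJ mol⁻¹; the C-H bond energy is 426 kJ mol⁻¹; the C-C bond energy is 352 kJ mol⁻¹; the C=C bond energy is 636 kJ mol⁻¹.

Bonds broken (reactants):
  C-C: 1 × 352 = 352
  C-H: 6 × 426 = 2556
  C=C: 1 × 636 = 636
  H-H: 1 × 423 = 423
  Σ(broken) = 3967 kJ
Bonds formed (products):
  C-C: 2 × 352 = 704
  C-H: 8 × 426 = 3408
  Σ(formed) = 4112 kJ
ΔH = Σ(broken) − Σ(formed) = 3967 − 4112 = −145 kJ

ΔH ≈ −145 kJ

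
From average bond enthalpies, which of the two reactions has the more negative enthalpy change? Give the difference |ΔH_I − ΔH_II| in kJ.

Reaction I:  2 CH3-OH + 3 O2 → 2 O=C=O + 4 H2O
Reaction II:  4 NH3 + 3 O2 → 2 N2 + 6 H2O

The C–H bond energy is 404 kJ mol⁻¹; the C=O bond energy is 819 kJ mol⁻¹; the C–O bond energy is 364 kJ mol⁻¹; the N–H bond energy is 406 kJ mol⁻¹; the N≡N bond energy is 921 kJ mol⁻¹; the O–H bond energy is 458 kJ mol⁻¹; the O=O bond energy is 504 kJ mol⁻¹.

Reaction I:
  Bonds broken (reactants):
    C–H: 6 × 404 = 2424
    C–O: 2 × 364 = 728
    O–H: 2 × 458 = 916
    O=O: 3 × 504 = 1512
    Σ(broken) = 5580 kJ
  Bonds formed (products):
    C=O: 4 × 819 = 3276
    O–H: 8 × 458 = 3664
    Σ(formed) = 6940 kJ
  ΔH_I = 5580 − 6940 = −1360 kJ
Reaction II:
  Bonds broken (reactants):
    N–H: 12 × 406 = 4872
    O=O: 3 × 504 = 1512
    Σ(broken) = 6384 kJ
  Bonds formed (products):
    N≡N: 2 × 921 = 1842
    O–H: 12 × 458 = 5496
    Σ(formed) = 7338 kJ
  ΔH_II = 6384 − 7338 = −954 kJ
ΔH_I − ΔH_II = −406 kJ, so reaction I has the more negative ΔH; |ΔH_I − ΔH_II| = 406 kJ.

Reaction I, by 406 kJ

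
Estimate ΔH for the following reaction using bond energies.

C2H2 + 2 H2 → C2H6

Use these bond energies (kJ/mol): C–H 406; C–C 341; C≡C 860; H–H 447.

ΔH ≈ −211 kJ

Bonds broken (reactants):
  C≡C: 1 × 860 = 860
  C–H: 2 × 406 = 812
  H–H: 2 × 447 = 894
  Σ(broken) = 2566 kJ
Bonds formed (products):
  C–C: 1 × 341 = 341
  C–H: 6 × 406 = 2436
  Σ(formed) = 2777 kJ
ΔH = Σ(broken) − Σ(formed) = 2566 − 2777 = −211 kJ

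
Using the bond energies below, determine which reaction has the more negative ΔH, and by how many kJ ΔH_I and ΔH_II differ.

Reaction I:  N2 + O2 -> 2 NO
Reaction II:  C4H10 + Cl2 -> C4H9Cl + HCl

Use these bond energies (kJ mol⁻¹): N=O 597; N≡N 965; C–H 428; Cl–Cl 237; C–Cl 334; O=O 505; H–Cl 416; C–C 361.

Reaction I:
  Bonds broken (reactants):
    N≡N: 1 × 965 = 965
    O=O: 1 × 505 = 505
    Σ(broken) = 1470 kJ
  Bonds formed (products):
    N=O: 2 × 597 = 1194
    Σ(formed) = 1194 kJ
  ΔH_I = 1470 − 1194 = +276 kJ
Reaction II:
  Bonds broken (reactants):
    C–C: 3 × 361 = 1083
    C–H: 10 × 428 = 4280
    Cl–Cl: 1 × 237 = 237
    Σ(broken) = 5600 kJ
  Bonds formed (products):
    C–C: 3 × 361 = 1083
    C–Cl: 1 × 334 = 334
    C–H: 9 × 428 = 3852
    H–Cl: 1 × 416 = 416
    Σ(formed) = 5685 kJ
  ΔH_II = 5600 − 5685 = −85 kJ
ΔH_I − ΔH_II = +361 kJ, so reaction II has the more negative ΔH; |ΔH_I − ΔH_II| = 361 kJ.

Reaction II, by 361 kJ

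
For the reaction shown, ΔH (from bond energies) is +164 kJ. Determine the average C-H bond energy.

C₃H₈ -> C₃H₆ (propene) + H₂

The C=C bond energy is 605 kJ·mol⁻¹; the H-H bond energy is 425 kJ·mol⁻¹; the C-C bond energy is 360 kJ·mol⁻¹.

Let D be the C-H bond energy.
Σ(broken) = 2×360 + 8×D = 720 + 8D
Σ(formed) = 1×360 + 6×D + 1×605 + 1×425 = 1390 + 6D
ΔH = Σ(broken) − Σ(formed) = (720 + 8D) − (1390 + 6D) = −670 + 2D
Setting this equal to +164 kJ gives 2D = 834, so D = 417 kJ/mol.

D(C-H) ≈ 417 kJ/mol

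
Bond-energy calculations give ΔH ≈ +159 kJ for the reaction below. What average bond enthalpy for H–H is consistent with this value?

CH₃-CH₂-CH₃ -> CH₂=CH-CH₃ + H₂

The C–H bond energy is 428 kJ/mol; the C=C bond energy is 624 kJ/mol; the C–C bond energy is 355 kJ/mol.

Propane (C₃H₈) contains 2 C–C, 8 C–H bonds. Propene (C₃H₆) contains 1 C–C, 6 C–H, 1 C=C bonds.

Let D be the H–H bond energy.
Σ(broken) = 2×355 + 8×428 = 4134
Σ(formed) = 1×355 + 6×428 + 1×624 + 1×D = 3547 + D
ΔH = Σ(broken) − Σ(formed) = (4134) − (3547 + D) = +587 − D
Setting this equal to +159 kJ gives D = 428 kJ/mol.

D(H–H) ≈ 428 kJ/mol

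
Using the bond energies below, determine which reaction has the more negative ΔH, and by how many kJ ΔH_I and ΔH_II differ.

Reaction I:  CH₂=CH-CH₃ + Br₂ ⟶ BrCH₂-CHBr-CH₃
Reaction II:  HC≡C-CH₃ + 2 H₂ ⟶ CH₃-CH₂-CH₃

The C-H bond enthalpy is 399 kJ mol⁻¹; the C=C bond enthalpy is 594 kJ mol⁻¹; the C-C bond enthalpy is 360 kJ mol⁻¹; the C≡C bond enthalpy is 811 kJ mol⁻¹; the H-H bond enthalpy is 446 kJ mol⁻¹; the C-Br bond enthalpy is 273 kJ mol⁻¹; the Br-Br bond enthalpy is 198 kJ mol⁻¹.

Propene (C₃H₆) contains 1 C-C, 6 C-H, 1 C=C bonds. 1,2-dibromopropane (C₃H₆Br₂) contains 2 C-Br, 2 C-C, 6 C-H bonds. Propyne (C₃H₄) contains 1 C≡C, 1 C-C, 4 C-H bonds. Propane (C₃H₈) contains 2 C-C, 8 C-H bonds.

Reaction II, by 139 kJ

Reaction I:
  Bonds broken (reactants):
    Br-Br: 1 × 198 = 198
    C-C: 1 × 360 = 360
    C-H: 6 × 399 = 2394
    C=C: 1 × 594 = 594
    Σ(broken) = 3546 kJ
  Bonds formed (products):
    C-Br: 2 × 273 = 546
    C-C: 2 × 360 = 720
    C-H: 6 × 399 = 2394
    Σ(formed) = 3660 kJ
  ΔH_I = 3546 − 3660 = −114 kJ
Reaction II:
  Bonds broken (reactants):
    C≡C: 1 × 811 = 811
    C-C: 1 × 360 = 360
    C-H: 4 × 399 = 1596
    H-H: 2 × 446 = 892
    Σ(broken) = 3659 kJ
  Bonds formed (products):
    C-C: 2 × 360 = 720
    C-H: 8 × 399 = 3192
    Σ(formed) = 3912 kJ
  ΔH_II = 3659 − 3912 = −253 kJ
ΔH_I − ΔH_II = +139 kJ, so reaction II has the more negative ΔH; |ΔH_I − ΔH_II| = 139 kJ.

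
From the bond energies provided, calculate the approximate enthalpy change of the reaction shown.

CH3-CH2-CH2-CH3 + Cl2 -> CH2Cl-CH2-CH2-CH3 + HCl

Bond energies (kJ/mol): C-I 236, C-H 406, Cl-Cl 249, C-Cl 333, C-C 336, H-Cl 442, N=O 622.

ΔH ≈ −120 kJ

Bonds broken (reactants):
  C-C: 3 × 336 = 1008
  C-H: 10 × 406 = 4060
  Cl-Cl: 1 × 249 = 249
  Σ(broken) = 5317 kJ
Bonds formed (products):
  C-C: 3 × 336 = 1008
  C-Cl: 1 × 333 = 333
  C-H: 9 × 406 = 3654
  H-Cl: 1 × 442 = 442
  Σ(formed) = 5437 kJ
ΔH = Σ(broken) − Σ(formed) = 5317 − 5437 = −120 kJ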